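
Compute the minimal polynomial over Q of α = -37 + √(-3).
m_α(x) = x^2 + 74x + 1372

From α + 37 = √(-3), squaring gives (α + 37)^2 = -3, i.e. α^2 + 74α + 1369 = -3, so α^2 + 74α + 1372 = 0. The discriminant of x^2 + 74x + 1372 is (74)^2 - 4·(1372) = 5476 - 5488 = -12, and 4·(-3) is not a perfect square in Q since -3 is squarefree and ≠ 1. Hence x^2 + 74x + 1372 is irreducible over Q and is the minimal polynomial of α.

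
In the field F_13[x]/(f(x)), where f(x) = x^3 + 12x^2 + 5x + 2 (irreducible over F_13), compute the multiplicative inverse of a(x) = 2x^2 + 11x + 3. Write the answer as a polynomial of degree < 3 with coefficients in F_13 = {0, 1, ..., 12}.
a(x)^(-1) ≡ x^2 + 4x + 10 (mod f(x))

Since f is irreducible over F_13, F_13[x]/(f) is a field and a(x) ≠ 0 has an inverse. Apply the extended Euclidean algorithm to f(x) and a(x) in F_13[x]: f(x) = (7x)·a(x) + (10x + 2);  a(x) = (8x + 6)·(10x + 2) + (4). The last nonzero remainder is the constant 4 = gcd(f, a) in F_13. Back-substituting through the division chain expresses 4 = s(x)·a(x) + t(x)·f(x) with s(x) ≡ 4x^2 + 3x + 1 (mod f), so (4x^2 + 3x + 1)·a(x) ≡ 4 (mod f). Multiplying by 4^(-1) ≡ 10 in F_13 gives a(x)^(-1) ≡ 10·(4x^2 + 3x + 1) ≡ x^2 + 4x + 10 (mod f). Check: (2x^2 + 11x + 3)·(x^2 + 4x + 10) = 2x^4 + 6x^3 + 2x^2 + 5x + 4 ≡ 1 (mod x^3 + 12x^2 + 5x + 2).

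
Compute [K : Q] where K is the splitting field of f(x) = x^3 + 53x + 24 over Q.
[K : Q] = 6

By the rational root test, any rational root of the monic integer polynomial f(x) = x^3 + 53x + 24 must be an integer dividing the constant term 24, i.e. one of ±{1, 2, 3, 4, 6, 8, 12, 24}. Evaluating: f(1) = 78, f(-1) = -30, f(2) = 138, f(-2) = -90, f(3) = 210, f(-3) = -162, f(4) = 300, f(-4) = -252, f(6) = 558, f(-6) = -510, f(8) = 960, f(-8) = -912, f(12) = 2388, f(-12) = -2340, f(24) = 15120, f(-24) = -15072; none is 0, so f has no rational root and is therefore irreducible over Q (a cubic with no linear factor over a field is irreducible). For an irreducible cubic, the Galois group is A_3 or S_3 according as the discriminant disc(f) = -4a^3 - 27b^2 = -4·(53)^3 - 27·(24)^2 = -611060 is or is not a square in Q. Here disc(f) = -611060 is not a perfect square in Q, so the Galois group of f over Q is not contained in A_3 and must be all of S_3. The splitting field has degree |S_3| = 6 over Q, so [K : Q] = 6.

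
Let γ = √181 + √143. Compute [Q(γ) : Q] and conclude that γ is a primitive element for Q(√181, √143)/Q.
[Q(γ) : Q] = 4 (equivalently, Q(γ) = Q(√181, √143))

Obviously Q(γ) ⊆ Q(√181, √143), and [Q(√181, √143):Q] = 4 (since 181, 143 are distinct squarefree integers > 1 with 25883 not a perfect square). To show equality we compute the minimal polynomial of γ. From γ = √181 + √143: γ^2 = 181 + 2√(25883) + 143 = 324 + 2√(25883), so γ^2 - 324 = 2√(25883); squaring, (γ^2 - 324)^2 = 4·25883, i.e. γ^4 - 648γ^2 + 104976 - 103532 = 0, i.e. γ^4 - 648γ^2 + 1444 = 0. So γ is a root of x^4 - 648x^2 + 1444. This polynomial is irreducible over Q: it has no rational root (each ±√181 ± √143 is irrational), and any factorization into two quadratics over Q would force √(25883) ∈ Q (pairing opposite roots) or √181, √143 ∈ Q (other pairings), all impossible. Hence [Q(γ):Q] = 4 = [Q(√181, √143):Q], so Q(γ) = Q(√181, √143).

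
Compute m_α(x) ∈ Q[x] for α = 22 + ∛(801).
m_α(x) = x^3 - 66x^2 + 1452x - 11449

Set β = α - 22 = ∛(801), so β^3 = 801. Then (α - 22)^3 - 801 = 0, i.e. α is a root of g(x) = (x - 22)^3 - 801 = x^3 - 66x^2 + 1452x - 11449. Since g(x) = h(x - 22) where h(x) = x^3 - 801, and h is irreducible over Q (because 801 is not a perfect cube, so h has no rational root, and a monic cubic with no rational root is irreducible), g is also irreducible (irreducibility is preserved under the substitution x → x - 22). Hence m_α(x) = x^3 - 66x^2 + 1452x - 11449.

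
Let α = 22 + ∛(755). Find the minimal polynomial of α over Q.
m_α(x) = x^3 - 66x^2 + 1452x - 11403

Set β = α - 22 = ∛(755), so β^3 = 755. Then (α - 22)^3 - 755 = 0, i.e. α is a root of g(x) = (x - 22)^3 - 755 = x^3 - 66x^2 + 1452x - 11403. Since g(x) = h(x - 22) where h(x) = x^3 - 755, and h is irreducible over Q (because 755 is not a perfect cube, so h has no rational root, and a monic cubic with no rational root is irreducible), g is also irreducible (irreducibility is preserved under the substitution x → x - 22). Hence m_α(x) = x^3 - 66x^2 + 1452x - 11403.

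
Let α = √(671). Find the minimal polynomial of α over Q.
m_α(x) = x^2 - 671

α satisfies α^2 - 671 = 0, so x^2 - 671 annihilates α. Since d = 671 is squarefree and ≠ 1, it is not a perfect square in Q, so x^2 - 671 has no rational root and is therefore irreducible over Q (a degree-2 polynomial over a field is irreducible iff it has no root). Hence m_α(x) = x^2 - 671.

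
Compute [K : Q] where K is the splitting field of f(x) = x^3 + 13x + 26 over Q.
[K : Q] = 6

By the rational root test, any rational root of the monic integer polynomial f(x) = x^3 + 13x + 26 must be an integer dividing the constant term 26, i.e. one of ±{1, 2, 13, 26}. Evaluating: f(1) = 40, f(-1) = 12, f(2) = 60, f(-2) = -8, f(13) = 2392, f(-13) = -2340, f(26) = 17940, f(-26) = -17888; none is 0, so f has no rational root and is therefore irreducible over Q (a cubic with no linear factor over a field is irreducible). For an irreducible cubic, the Galois group is A_3 or S_3 according as the discriminant disc(f) = -4a^3 - 27b^2 = -4·(13)^3 - 27·(26)^2 = -27040 is or is not a square in Q. Here disc(f) = -27040 is not a perfect square in Q, so the Galois group of f over Q is not contained in A_3 and must be all of S_3. The splitting field has degree |S_3| = 6 over Q, so [K : Q] = 6.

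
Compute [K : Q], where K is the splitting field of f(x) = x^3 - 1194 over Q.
[K : Q] = 6

The roots of x^3 - 1194 are ∛1194, ω∛1194, ω^2∛1194 where ω = e^(2πi/3) is a primitive cube root of unity, so K = Q(∛1194, ω). Now [Q(∛1194):Q] = 3 (since 1194 is not a perfect cube, x^3 - 1194 is irreducible) and [Q(ω):Q] = 2. Both 2 and 3 divide [K:Q], and [K:Q] ≤ 3·2 = 6, so [K:Q] = 6. (Equivalently: Q(∛1194) ⊂ R but ω ∉ R, so [K : Q(∛1194)] = 2.)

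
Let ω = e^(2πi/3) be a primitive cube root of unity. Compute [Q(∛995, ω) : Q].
[Q(∛995, ω) : Q] = 6

[Q(∛995):Q] = 3 (min poly x^3 - 995, irreducible since 995 is not a perfect cube). [Q(ω):Q] = 2 (min poly x^2 + x + 1). Since Q(∛995) ⊂ R and ω ∉ R, we have ω ∉ Q(∛995), so x^2 + x + 1 remains irreducible over Q(∛995) and [Q(∛995, ω) : Q(∛995)] = 2. By the tower law, [Q(∛995, ω) : Q] = 3 · 2 = 6. (In fact Q(∛995, ω) is the splitting field of x^3 - 995 over Q.)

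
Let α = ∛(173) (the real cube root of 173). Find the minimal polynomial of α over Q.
m_α(x) = x^3 - 173

α satisfies α^3 = 173, so x^3 - 173 annihilates α. By the rational root test, a rational root p/q (in lowest terms) of x^3 - 173 would satisfy p^3 = 173 q^3, forcing q = 1 and p^3 = 173; but 173 is not a perfect cube, contradiction. A monic cubic over Q with no rational root is irreducible (any nontrivial factorization would include a linear factor). Hence x^3 - 173 is the minimal polynomial of α, and in particular [Q(α):Q] = 3.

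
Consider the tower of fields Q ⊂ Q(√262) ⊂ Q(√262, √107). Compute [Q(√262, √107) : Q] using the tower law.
[Q(√262, √107) : Q] = 4

[Q(√262):Q] = 2 (min poly x^2 - 262, irreducible since 262 is squarefree > 1). For the top step, suppose √107 ∈ Q(√262), say √107 = c + d√262 with c, d ∈ Q. Squaring: 107 = c^2 + 262d^2 + 2cd√262. Since √262 ∉ Q this forces 2cd = 0. If d = 0 then √107 = c ∈ Q, contradicting 107 squarefree > 1. If c = 0 then 107 = 262d^2, so 262·107 = (262d)^2 is a perfect square in Q — but 262·107 = 28034 is not a perfect square (since 262 and 107 are distinct squarefree integers). Contradiction. Hence √107 ∉ Q(√262), so x^2 - 107 stays irreducible over Q(√262) and [Q(√262, √107) : Q(√262)] = 2. By the tower law, [Q(√262, √107) : Q] = 2 · 2 = 4.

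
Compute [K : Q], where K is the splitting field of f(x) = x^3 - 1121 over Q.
[K : Q] = 6

The roots of x^3 - 1121 are ∛1121, ω∛1121, ω^2∛1121 where ω = e^(2πi/3) is a primitive cube root of unity, so K = Q(∛1121, ω). Now [Q(∛1121):Q] = 3 (since 1121 is not a perfect cube, x^3 - 1121 is irreducible) and [Q(ω):Q] = 2. Both 2 and 3 divide [K:Q], and [K:Q] ≤ 3·2 = 6, so [K:Q] = 6. (Equivalently: Q(∛1121) ⊂ R but ω ∉ R, so [K : Q(∛1121)] = 2.)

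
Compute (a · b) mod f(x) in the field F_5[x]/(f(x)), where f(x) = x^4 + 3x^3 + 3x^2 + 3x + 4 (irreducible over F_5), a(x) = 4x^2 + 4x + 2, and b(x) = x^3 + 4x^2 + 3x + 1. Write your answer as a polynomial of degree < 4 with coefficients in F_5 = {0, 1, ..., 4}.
a · b ≡ 4x^3 + 3x^2 (mod f(x))

Multiply in F_5[x]: a(x)·b(x) = (4x^2 + 4x + 2)·(x^3 + 4x^2 + 3x + 1) = 4x^5 + 4x^2 + 2. This has degree ≥ 4, so divide by f(x) over F_5: 4x^5 + 4x^2 + 2 = (4x + 3)·(x^4 + 3x^3 + 3x^2 + 3x + 4) + (4x^3 + 3x^2). Hence a·b ≡ 4x^3 + 3x^2 (mod f). (F_5[x]/(f) is a field with 5^4 = 625 elements since f is irreducible of degree 4.)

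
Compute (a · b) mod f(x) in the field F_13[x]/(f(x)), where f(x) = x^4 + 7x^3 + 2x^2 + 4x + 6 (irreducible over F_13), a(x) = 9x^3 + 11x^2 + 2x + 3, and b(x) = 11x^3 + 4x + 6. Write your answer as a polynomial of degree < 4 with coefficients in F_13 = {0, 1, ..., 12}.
a · b ≡ 7x^2 + 12x (mod f(x))

Multiply in F_13[x]: a(x)·b(x) = (9x^3 + 11x^2 + 2x + 3)·(11x^3 + 4x + 6) = 8x^6 + 4x^5 + 6x^4 + x^3 + 9x^2 + 11x + 5. This has degree ≥ 4, so divide by f(x) over F_13: 8x^6 + 4x^5 + 6x^4 + x^3 + 9x^2 + 11x + 5 = (8x^2 + 3)·(x^4 + 7x^3 + 2x^2 + 4x + 6) + (7x^2 + 12x). Hence a·b ≡ 7x^2 + 12x (mod f). (F_13[x]/(f) is a field with 13^4 = 28561 elements since f is irreducible of degree 4.)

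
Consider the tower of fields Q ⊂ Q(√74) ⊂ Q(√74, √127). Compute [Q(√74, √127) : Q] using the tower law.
[Q(√74, √127) : Q] = 4

[Q(√74):Q] = 2 (min poly x^2 - 74, irreducible since 74 is squarefree > 1). For the top step, suppose √127 ∈ Q(√74), say √127 = c + d√74 with c, d ∈ Q. Squaring: 127 = c^2 + 74d^2 + 2cd√74. Since √74 ∉ Q this forces 2cd = 0. If d = 0 then √127 = c ∈ Q, contradicting 127 squarefree > 1. If c = 0 then 127 = 74d^2, so 74·127 = (74d)^2 is a perfect square in Q — but 74·127 = 9398 is not a perfect square (since 74 and 127 are distinct squarefree integers). Contradiction. Hence √127 ∉ Q(√74), so x^2 - 127 stays irreducible over Q(√74) and [Q(√74, √127) : Q(√74)] = 2. By the tower law, [Q(√74, √127) : Q] = 2 · 2 = 4.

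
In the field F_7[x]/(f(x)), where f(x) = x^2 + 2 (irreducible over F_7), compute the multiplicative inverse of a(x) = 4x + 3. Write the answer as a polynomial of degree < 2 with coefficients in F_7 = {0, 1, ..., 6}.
a(x)^(-1) ≡ 4x + 4 (mod f(x))

Since f is irreducible over F_7, F_7[x]/(f) is a field and a(x) ≠ 0 has an inverse. Apply the extended Euclidean algorithm to f(x) and a(x) in F_7[x]: f(x) = (2x + 2)·a(x) + (3). The last nonzero remainder is the constant 3 = gcd(f, a) in F_7. Back-substituting through the division chain expresses 3 = s(x)·a(x) + t(x)·f(x) with s(x) ≡ 5x + 5 (mod f), so (5x + 5)·a(x) ≡ 3 (mod f). Multiplying by 3^(-1) ≡ 5 in F_7 gives a(x)^(-1) ≡ 5·(5x + 5) ≡ 4x + 4 (mod f). Check: (4x + 3)·(4x + 4) = 2x^2 + 5 ≡ 1 (mod x^2 + 2).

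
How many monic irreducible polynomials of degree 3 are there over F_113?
There are 480928 monic irreducible polynomials of degree 3 over F_113

Each element of F_{113^3} that lies in no proper subfield is a root of exactly one monic irreducible of degree 3 over F_113, and each such polynomial has 3 distinct roots in F_{113^3}. By Möbius inversion the count is N_113(3) = (1/3) Σ_{d|3} μ(3/d) · 113^d = (1/3)(μ(3)·113^1 + μ(1)·113^3) = 1442784/3 = 480928.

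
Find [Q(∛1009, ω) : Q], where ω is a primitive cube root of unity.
[Q(∛1009, ω) : Q] = 6

[Q(∛1009):Q] = 3 (min poly x^3 - 1009, irreducible since 1009 is not a perfect cube). [Q(ω):Q] = 2 (min poly x^2 + x + 1). Since Q(∛1009) ⊂ R and ω ∉ R, we have ω ∉ Q(∛1009), so x^2 + x + 1 remains irreducible over Q(∛1009) and [Q(∛1009, ω) : Q(∛1009)] = 2. By the tower law, [Q(∛1009, ω) : Q] = 3 · 2 = 6. (In fact Q(∛1009, ω) is the splitting field of x^3 - 1009 over Q.)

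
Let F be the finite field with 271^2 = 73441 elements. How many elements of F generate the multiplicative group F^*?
There are φ(73440) = 18432 primitive elements

F_q^* is cyclic of order q - 1 = 73440. A cyclic group of order m has exactly φ(m) generators. Here m = 73440 = 2^5 · 3^3 · 5 · 17, so the number of primitive elements is φ(73440) = 18432.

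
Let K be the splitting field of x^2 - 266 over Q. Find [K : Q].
[K : Q] = 2

f(x) = x^2 - 266 factors as (x - √266)(x + √266). The splitting field is K = Q(√266). Since 266 is squarefree and > 1, it is not a perfect square, so x^2 - 266 is irreducible over Q and [Q(√266) : Q] = 2. Hence [K : Q] = 2.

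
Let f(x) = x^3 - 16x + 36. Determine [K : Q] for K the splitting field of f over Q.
[K : Q] = 6

By the rational root test, any rational root of the monic integer polynomial f(x) = x^3 - 16x + 36 must be an integer dividing the constant term 36, i.e. one of ±{1, 2, 3, 4, 6, 9, 12, 18, 36}. Evaluating: f(1) = 21, f(-1) = 51, f(2) = 12, f(-2) = 60, f(3) = 15, f(-3) = 57, f(4) = 36, f(-4) = 36, f(6) = 156, f(-6) = -84, f(9) = 621, f(-9) = -549, f(12) = 1572, f(-12) = -1500, f(18) = 5580, f(-18) = -5508, f(36) = 46116, f(-36) = -46044; none is 0, so f has no rational root and is therefore irreducible over Q (a cubic with no linear factor over a field is irreducible). For an irreducible cubic, the Galois group is A_3 or S_3 according as the discriminant disc(f) = -4a^3 - 27b^2 = -4·(-16)^3 - 27·(36)^2 = -18608 is or is not a square in Q. Here disc(f) = -18608 is not a perfect square in Q, so the Galois group of f over Q is not contained in A_3 and must be all of S_3. The splitting field has degree |S_3| = 6 over Q, so [K : Q] = 6.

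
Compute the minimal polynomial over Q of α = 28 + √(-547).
m_α(x) = x^2 - 56x + 1331

From α - 28 = √(-547), squaring gives (α - 28)^2 = -547, i.e. α^2 - 56α + 784 = -547, so α^2 - 56α + 1331 = 0. The discriminant of x^2 - 56x + 1331 is (-56)^2 - 4·(1331) = 3136 - 5324 = -2188, and 4·(-547) is not a perfect square in Q since -547 is squarefree and ≠ 1. Hence x^2 - 56x + 1331 is irreducible over Q and is the minimal polynomial of α.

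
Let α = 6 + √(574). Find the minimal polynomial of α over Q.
m_α(x) = x^2 - 12x - 538

From α - 6 = √(574), squaring gives (α - 6)^2 = 574, i.e. α^2 - 12α + 36 = 574, so α^2 - 12α - 538 = 0. The discriminant of x^2 - 12x - 538 is (-12)^2 - 4·(-538) = 144 + 2152 = 2296, and 4·(574) is not a perfect square in Q since 574 is squarefree and ≠ 1. Hence x^2 - 12x - 538 is irreducible over Q and is the minimal polynomial of α.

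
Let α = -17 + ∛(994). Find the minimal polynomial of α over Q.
m_α(x) = x^3 + 51x^2 + 867x + 3919

Set β = α + 17 = ∛(994), so β^3 = 994. Then (α + 17)^3 - 994 = 0, i.e. α is a root of g(x) = (x + 17)^3 - 994 = x^3 + 51x^2 + 867x + 3919. Since g(x) = h(x + 17) where h(x) = x^3 - 994, and h is irreducible over Q (because 994 is not a perfect cube, so h has no rational root, and a monic cubic with no rational root is irreducible), g is also irreducible (irreducibility is preserved under the substitution x → x + 17). Hence m_α(x) = x^3 + 51x^2 + 867x + 3919.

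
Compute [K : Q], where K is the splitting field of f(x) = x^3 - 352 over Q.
[K : Q] = 6

The roots of x^3 - 352 are ∛352, ω∛352, ω^2∛352 where ω = e^(2πi/3) is a primitive cube root of unity, so K = Q(∛352, ω). Now [Q(∛352):Q] = 3 (since 352 is not a perfect cube, x^3 - 352 is irreducible) and [Q(ω):Q] = 2. Both 2 and 3 divide [K:Q], and [K:Q] ≤ 3·2 = 6, so [K:Q] = 6. (Equivalently: Q(∛352) ⊂ R but ω ∉ R, so [K : Q(∛352)] = 2.)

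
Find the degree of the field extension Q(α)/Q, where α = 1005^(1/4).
[Q(α):Q] = 4

α is a root of x^4 - 1005. By Eisenstein's criterion at the prime p = 3 (which divides the constant term 1005 but p^2 = 9 does not, since 1005 is squarefree), x^4 - 1005 is irreducible over Q. Hence [Q(α):Q] = 4.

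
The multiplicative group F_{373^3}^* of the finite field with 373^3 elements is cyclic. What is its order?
|F_{373^3}^*| = 51895116

F_{373^3} has 373^3 = 51895117 elements; its multiplicative group consists of all nonzero elements, so |F_{373^3}^*| = 51895117 - 1 = 51895116. (It is cyclic since any finite subgroup of the multiplicative group of a field is cyclic.)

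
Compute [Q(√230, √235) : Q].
[Q(√230, √235) : Q] = 4

[Q(√230):Q] = 2 (min poly x^2 - 230, irreducible since 230 is squarefree > 1). For the top step, suppose √235 ∈ Q(√230), say √235 = c + d√230 with c, d ∈ Q. Squaring: 235 = c^2 + 230d^2 + 2cd√230. Since √230 ∉ Q this forces 2cd = 0. If d = 0 then √235 = c ∈ Q, contradicting 235 squarefree > 1. If c = 0 then 235 = 230d^2, so 230·235 = (230d)^2 is a perfect square in Q — but 230·235 = 54050 is not a perfect square (since 230 and 235 are distinct squarefree integers). Contradiction. Hence √235 ∉ Q(√230), so x^2 - 235 stays irreducible over Q(√230) and [Q(√230, √235) : Q(√230)] = 2. By the tower law, [Q(√230, √235) : Q] = 2 · 2 = 4.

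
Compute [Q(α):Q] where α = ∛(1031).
[Q(α):Q] = 3

The minimal polynomial of α is x^3 - 1031, irreducible over Q since 1031 is not a perfect cube (so x^3 - 1031 has no rational root). Hence [Q(α):Q] = deg(m_α) = 3.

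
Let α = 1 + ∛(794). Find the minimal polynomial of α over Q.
m_α(x) = x^3 - 3x^2 + 3x - 795

Set β = α - 1 = ∛(794), so β^3 = 794. Then (α - 1)^3 - 794 = 0, i.e. α is a root of g(x) = (x - 1)^3 - 794 = x^3 - 3x^2 + 3x - 795. Since g(x) = h(x - 1) where h(x) = x^3 - 794, and h is irreducible over Q (because 794 is not a perfect cube, so h has no rational root, and a monic cubic with no rational root is irreducible), g is also irreducible (irreducibility is preserved under the substitution x → x - 1). Hence m_α(x) = x^3 - 3x^2 + 3x - 795.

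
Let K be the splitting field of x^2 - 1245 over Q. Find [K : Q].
[K : Q] = 2

f(x) = x^2 - 1245 factors as (x - √1245)(x + √1245). The splitting field is K = Q(√1245). Since 1245 is squarefree and > 1, it is not a perfect square, so x^2 - 1245 is irreducible over Q and [Q(√1245) : Q] = 2. Hence [K : Q] = 2.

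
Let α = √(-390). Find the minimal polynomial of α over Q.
m_α(x) = x^2 + 390

α satisfies α^2 + 390 = 0, so x^2 + 390 annihilates α. Since d = -390 is squarefree and ≠ 1, it is not a perfect square in Q, so x^2 + 390 has no rational root and is therefore irreducible over Q (a degree-2 polynomial over a field is irreducible iff it has no root). Hence m_α(x) = x^2 + 390.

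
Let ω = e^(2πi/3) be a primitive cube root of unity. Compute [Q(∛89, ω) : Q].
[Q(∛89, ω) : Q] = 6

[Q(∛89):Q] = 3 (min poly x^3 - 89, irreducible since 89 is not a perfect cube). [Q(ω):Q] = 2 (min poly x^2 + x + 1). Since Q(∛89) ⊂ R and ω ∉ R, we have ω ∉ Q(∛89), so x^2 + x + 1 remains irreducible over Q(∛89) and [Q(∛89, ω) : Q(∛89)] = 2. By the tower law, [Q(∛89, ω) : Q] = 3 · 2 = 6. (In fact Q(∛89, ω) is the splitting field of x^3 - 89 over Q.)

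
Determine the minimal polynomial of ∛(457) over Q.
m_α(x) = x^3 - 457

α satisfies α^3 = 457, so x^3 - 457 annihilates α. By the rational root test, a rational root p/q (in lowest terms) of x^3 - 457 would satisfy p^3 = 457 q^3, forcing q = 1 and p^3 = 457; but 457 is not a perfect cube, contradiction. A monic cubic over Q with no rational root is irreducible (any nontrivial factorization would include a linear factor). Hence x^3 - 457 is the minimal polynomial of α, and in particular [Q(α):Q] = 3.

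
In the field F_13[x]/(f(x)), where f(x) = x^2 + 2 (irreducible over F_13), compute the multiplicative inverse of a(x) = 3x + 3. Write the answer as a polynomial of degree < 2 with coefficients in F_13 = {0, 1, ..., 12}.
a(x)^(-1) ≡ 10x + 3 (mod f(x))

Since f is irreducible over F_13, F_13[x]/(f) is a field and a(x) ≠ 0 has an inverse. Apply the extended Euclidean algorithm to f(x) and a(x) in F_13[x]: f(x) = (9x + 4)·a(x) + (3). The last nonzero remainder is the constant 3 = gcd(f, a) in F_13. Back-substituting through the division chain expresses 3 = s(x)·a(x) + t(x)·f(x) with s(x) ≡ 4x + 9 (mod f), so (4x + 9)·a(x) ≡ 3 (mod f). Multiplying by 3^(-1) ≡ 9 in F_13 gives a(x)^(-1) ≡ 9·(4x + 9) ≡ 10x + 3 (mod f). Check: (3x + 3)·(10x + 3) = 4x^2 + 9 ≡ 1 (mod x^2 + 2).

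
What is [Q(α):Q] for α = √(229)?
[Q(α):Q] = 2

[Q(α):Q] equals the degree of the minimal polynomial of α. Here α^2 = 229 and x^2 - 229 is irreducible (d = 229 is squarefree, ≠ 1, hence not a square), so deg(m_α) = 2. Thus [Q(α):Q] = 2.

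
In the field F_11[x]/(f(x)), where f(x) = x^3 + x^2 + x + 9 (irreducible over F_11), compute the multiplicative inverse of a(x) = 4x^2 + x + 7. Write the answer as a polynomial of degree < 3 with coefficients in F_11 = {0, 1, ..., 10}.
a(x)^(-1) ≡ 6x^2 + 9x + 6 (mod f(x))

Since f is irreducible over F_11, F_11[x]/(f) is a field and a(x) ≠ 0 has an inverse. Apply the extended Euclidean algorithm to f(x) and a(x) in F_11[x]: f(x) = (3x + 5)·a(x) + (8x + 7);  a(x) = (6x + 10)·(8x + 7) + (3). The last nonzero remainder is the constant 3 = gcd(f, a) in F_11. Back-substituting through the division chain expresses 3 = s(x)·a(x) + t(x)·f(x) with s(x) ≡ 7x^2 + 5x + 7 (mod f), so (7x^2 + 5x + 7)·a(x) ≡ 3 (mod f). Multiplying by 3^(-1) ≡ 4 in F_11 gives a(x)^(-1) ≡ 4·(7x^2 + 5x + 7) ≡ 6x^2 + 9x + 6 (mod f). Check: (4x^2 + x + 7)·(6x^2 + 9x + 6) = 2x^4 + 9x^3 + 9x^2 + 3x + 9 ≡ 1 (mod x^3 + x^2 + x + 9).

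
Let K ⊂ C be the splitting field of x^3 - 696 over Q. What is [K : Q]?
[K : Q] = 6

The roots of x^3 - 696 are ∛696, ω∛696, ω^2∛696 where ω = e^(2πi/3) is a primitive cube root of unity, so K = Q(∛696, ω). Now [Q(∛696):Q] = 3 (since 696 is not a perfect cube, x^3 - 696 is irreducible) and [Q(ω):Q] = 2. Both 2 and 3 divide [K:Q], and [K:Q] ≤ 3·2 = 6, so [K:Q] = 6. (Equivalently: Q(∛696) ⊂ R but ω ∉ R, so [K : Q(∛696)] = 2.)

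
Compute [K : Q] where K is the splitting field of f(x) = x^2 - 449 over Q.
[K : Q] = 2

f(x) = x^2 - 449 factors as (x - √449)(x + √449). The splitting field is K = Q(√449). Since 449 is squarefree and > 1, it is not a perfect square, so x^2 - 449 is irreducible over Q and [Q(√449) : Q] = 2. Hence [K : Q] = 2.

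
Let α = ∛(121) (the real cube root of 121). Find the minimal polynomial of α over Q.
m_α(x) = x^3 - 121

α satisfies α^3 = 121, so x^3 - 121 annihilates α. By the rational root test, a rational root p/q (in lowest terms) of x^3 - 121 would satisfy p^3 = 121 q^3, forcing q = 1 and p^3 = 121; but 121 is not a perfect cube, contradiction. A monic cubic over Q with no rational root is irreducible (any nontrivial factorization would include a linear factor). Hence x^3 - 121 is the minimal polynomial of α, and in particular [Q(α):Q] = 3.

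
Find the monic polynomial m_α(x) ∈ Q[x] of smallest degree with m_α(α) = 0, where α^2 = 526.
m_α(x) = x^2 - 526

α satisfies α^2 - 526 = 0, so x^2 - 526 annihilates α. Since d = 526 is squarefree and ≠ 1, it is not a perfect square in Q, so x^2 - 526 has no rational root and is therefore irreducible over Q (a degree-2 polynomial over a field is irreducible iff it has no root). Hence m_α(x) = x^2 - 526.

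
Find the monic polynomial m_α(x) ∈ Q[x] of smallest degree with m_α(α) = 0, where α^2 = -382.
m_α(x) = x^2 + 382

α satisfies α^2 + 382 = 0, so x^2 + 382 annihilates α. Since d = -382 is squarefree and ≠ 1, it is not a perfect square in Q, so x^2 + 382 has no rational root and is therefore irreducible over Q (a degree-2 polynomial over a field is irreducible iff it has no root). Hence m_α(x) = x^2 + 382.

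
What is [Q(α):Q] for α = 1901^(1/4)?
[Q(α):Q] = 4

α is a root of x^4 - 1901. By Eisenstein's criterion at the prime p = 1901 (which divides the constant term 1901 but p^2 = 3613801 does not, since 1901 is squarefree), x^4 - 1901 is irreducible over Q. Hence [Q(α):Q] = 4.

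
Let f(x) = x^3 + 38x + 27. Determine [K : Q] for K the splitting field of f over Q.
[K : Q] = 6

By the rational root test, any rational root of the monic integer polynomial f(x) = x^3 + 38x + 27 must be an integer dividing the constant term 27, i.e. one of ±{1, 3, 9, 27}. Evaluating: f(1) = 66, f(-1) = -12, f(3) = 168, f(-3) = -114, f(9) = 1098, f(-9) = -1044, f(27) = 20736, f(-27) = -20682; none is 0, so f has no rational root and is therefore irreducible over Q (a cubic with no linear factor over a field is irreducible). For an irreducible cubic, the Galois group is A_3 or S_3 according as the discriminant disc(f) = -4a^3 - 27b^2 = -4·(38)^3 - 27·(27)^2 = -239171 is or is not a square in Q. Here disc(f) = -239171 is not a perfect square in Q, so the Galois group of f over Q is not contained in A_3 and must be all of S_3. The splitting field has degree |S_3| = 6 over Q, so [K : Q] = 6.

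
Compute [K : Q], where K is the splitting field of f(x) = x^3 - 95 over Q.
[K : Q] = 6

The roots of x^3 - 95 are ∛95, ω∛95, ω^2∛95 where ω = e^(2πi/3) is a primitive cube root of unity, so K = Q(∛95, ω). Now [Q(∛95):Q] = 3 (since 95 is not a perfect cube, x^3 - 95 is irreducible) and [Q(ω):Q] = 2. Both 2 and 3 divide [K:Q], and [K:Q] ≤ 3·2 = 6, so [K:Q] = 6. (Equivalently: Q(∛95) ⊂ R but ω ∉ R, so [K : Q(∛95)] = 2.)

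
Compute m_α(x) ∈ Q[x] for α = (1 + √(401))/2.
m_α(x) = x^2 - x - 100

From 2α - 1 = √(401), squaring gives (2α - 1)^2 = 401, i.e. 4α^2 - 4α + 1 = 401, so α^2 - α + (1 - 401)/4 = 0. Since 401 ≡ 1 (mod 4), (1 - 401)/4 = -100 ∈ Z. The polynomial x^2 - x - 100 has discriminant 1 - 4·(-100) = 401, which is not a perfect square in Q (d = 401 is squarefree and ≠ 1), so x^2 - x - 100 is irreducible over Q. It is the minimal polynomial of α.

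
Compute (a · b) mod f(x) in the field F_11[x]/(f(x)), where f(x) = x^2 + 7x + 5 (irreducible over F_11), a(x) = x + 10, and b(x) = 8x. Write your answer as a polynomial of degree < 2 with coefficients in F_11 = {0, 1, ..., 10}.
a · b ≡ 2x + 4 (mod f(x))

Multiply in F_11[x]: a(x)·b(x) = (x + 10)·(8x) = 8x^2 + 3x. This has degree ≥ 2, so divide by f(x) over F_11: 8x^2 + 3x = (8)·(x^2 + 7x + 5) + (2x + 4). Hence a·b ≡ 2x + 4 (mod f). (F_11[x]/(f) is a field with 11^2 = 121 elements since f is irreducible of degree 2.)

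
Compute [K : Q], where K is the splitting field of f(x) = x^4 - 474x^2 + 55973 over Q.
[K : Q] = 4

Solving the quadratic in x^2: x^2 = (474 ± √(474^2 - 4·55973))/2 = (474 ± √784)/2 = (474 ± 28)/2, giving x^2 = 223 or x^2 = 251. So f(x) = (x^2 - 223)(x^2 - 251) and the roots of f are ±√223, ±√251. Hence the splitting field is K = Q(√223, √251). Since 223 and 251 are distinct squarefree integers > 1, their product 55973 is not a perfect square, so √251 ∉ Q(√223). By the tower law [K:Q] = [Q(√223,√251):Q(√223)] · [Q(√223):Q] = 2 · 2 = 4.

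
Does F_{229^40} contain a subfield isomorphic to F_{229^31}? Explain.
No: F_{229^31} is not a subfield of F_{229^40}

F_{p^m} embeds in F_{p^n} iff m | n. Here 31 ∤ 40 (since 40 = 1·31 + 9 with remainder 9 ≠ 0), so F_{229^31} is not a subfield of F_{229^40}. Equivalently: if it were, the tower law would give 31 = [F_{229^31}:F_229] dividing [F_{229^40}:F_229] = 40, contradiction.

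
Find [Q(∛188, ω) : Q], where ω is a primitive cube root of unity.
[Q(∛188, ω) : Q] = 6

[Q(∛188):Q] = 3 (min poly x^3 - 188, irreducible since 188 is not a perfect cube). [Q(ω):Q] = 2 (min poly x^2 + x + 1). Since Q(∛188) ⊂ R and ω ∉ R, we have ω ∉ Q(∛188), so x^2 + x + 1 remains irreducible over Q(∛188) and [Q(∛188, ω) : Q(∛188)] = 2. By the tower law, [Q(∛188, ω) : Q] = 3 · 2 = 6. (In fact Q(∛188, ω) is the splitting field of x^3 - 188 over Q.)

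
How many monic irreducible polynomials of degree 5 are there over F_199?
There are 62415920160 monic irreducible polynomials of degree 5 over F_199

Each element of F_{199^5} that lies in no proper subfield is a root of exactly one monic irreducible of degree 5 over F_199, and each such polynomial has 5 distinct roots in F_{199^5}. By Möbius inversion the count is N_199(5) = (1/5) Σ_{d|5} μ(5/d) · 199^d = (1/5)(μ(5)·199^1 + μ(1)·199^5) = 312079600800/5 = 62415920160.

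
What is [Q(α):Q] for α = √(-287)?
[Q(α):Q] = 2

[Q(α):Q] equals the degree of the minimal polynomial of α. Here α^2 = -287 and x^2 + 287 is irreducible (d = -287 is squarefree, ≠ 1, hence not a square), so deg(m_α) = 2. Thus [Q(α):Q] = 2.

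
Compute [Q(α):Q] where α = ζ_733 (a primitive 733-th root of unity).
[Q(α):Q] = 732

The minimal polynomial of ζ_733 over Q is the 733-th cyclotomic polynomial Φ_733(x), which is irreducible over Q and has degree φ(733) = 732. Hence [Q(α):Q] = φ(733) = 732.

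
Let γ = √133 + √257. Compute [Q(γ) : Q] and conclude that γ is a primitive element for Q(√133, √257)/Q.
[Q(γ) : Q] = 4 (equivalently, Q(γ) = Q(√133, √257))

Obviously Q(γ) ⊆ Q(√133, √257), and [Q(√133, √257):Q] = 4 (since 133, 257 are distinct squarefree integers > 1 with 34181 not a perfect square). To show equality we compute the minimal polynomial of γ. From γ = √133 + √257: γ^2 = 133 + 2√(34181) + 257 = 390 + 2√(34181), so γ^2 - 390 = 2√(34181); squaring, (γ^2 - 390)^2 = 4·34181, i.e. γ^4 - 780γ^2 + 152100 - 136724 = 0, i.e. γ^4 - 780γ^2 + 15376 = 0. So γ is a root of x^4 - 780x^2 + 15376. This polynomial is irreducible over Q: it has no rational root (each ±√133 ± √257 is irrational), and any factorization into two quadratics over Q would force √(34181) ∈ Q (pairing opposite roots) or √133, √257 ∈ Q (other pairings), all impossible. Hence [Q(γ):Q] = 4 = [Q(√133, √257):Q], so Q(γ) = Q(√133, √257).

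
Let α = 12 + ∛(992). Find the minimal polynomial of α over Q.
m_α(x) = x^3 - 36x^2 + 432x - 2720

Set β = α - 12 = ∛(992), so β^3 = 992. Then (α - 12)^3 - 992 = 0, i.e. α is a root of g(x) = (x - 12)^3 - 992 = x^3 - 36x^2 + 432x - 2720. Since g(x) = h(x - 12) where h(x) = x^3 - 992, and h is irreducible over Q (because 992 is not a perfect cube, so h has no rational root, and a monic cubic with no rational root is irreducible), g is also irreducible (irreducibility is preserved under the substitution x → x - 12). Hence m_α(x) = x^3 - 36x^2 + 432x - 2720.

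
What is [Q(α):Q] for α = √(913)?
[Q(α):Q] = 2

[Q(α):Q] equals the degree of the minimal polynomial of α. Here α^2 = 913 and x^2 - 913 is irreducible (d = 913 is squarefree, ≠ 1, hence not a square), so deg(m_α) = 2. Thus [Q(α):Q] = 2.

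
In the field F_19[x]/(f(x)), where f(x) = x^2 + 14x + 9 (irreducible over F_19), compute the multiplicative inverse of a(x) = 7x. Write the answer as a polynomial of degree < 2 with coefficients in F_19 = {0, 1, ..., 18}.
a(x)^(-1) ≡ 3x + 4 (mod f(x))

Since f is irreducible over F_19, F_19[x]/(f) is a field and a(x) ≠ 0 has an inverse. Apply the extended Euclidean algorithm to f(x) and a(x) in F_19[x]: f(x) = (11x + 2)·a(x) + (9). The last nonzero remainder is the constant 9 = gcd(f, a) in F_19. Back-substituting through the division chain expresses 9 = s(x)·a(x) + t(x)·f(x) with s(x) ≡ 8x + 17 (mod f), so (8x + 17)·a(x) ≡ 9 (mod f). Multiplying by 9^(-1) ≡ 17 in F_19 gives a(x)^(-1) ≡ 17·(8x + 17) ≡ 3x + 4 (mod f). Check: (7x)·(3x + 4) = 2x^2 + 9x ≡ 1 (mod x^2 + 14x + 9).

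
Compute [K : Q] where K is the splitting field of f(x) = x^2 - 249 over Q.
[K : Q] = 2

f(x) = x^2 - 249 factors as (x - √249)(x + √249). The splitting field is K = Q(√249). Since 249 is squarefree and > 1, it is not a perfect square, so x^2 - 249 is irreducible over Q and [Q(√249) : Q] = 2. Hence [K : Q] = 2.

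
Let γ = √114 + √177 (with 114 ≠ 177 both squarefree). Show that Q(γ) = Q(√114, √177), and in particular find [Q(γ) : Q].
[Q(γ) : Q] = 4 (equivalently, Q(γ) = Q(√114, √177))

Obviously Q(γ) ⊆ Q(√114, √177), and [Q(√114, √177):Q] = 4 (since 114, 177 are distinct squarefree integers > 1 with 20178 not a perfect square). To show equality we compute the minimal polynomial of γ. From γ = √114 + √177: γ^2 = 114 + 2√(20178) + 177 = 291 + 2√(20178), so γ^2 - 291 = 2√(20178); squaring, (γ^2 - 291)^2 = 4·20178, i.e. γ^4 - 582γ^2 + 84681 - 80712 = 0, i.e. γ^4 - 582γ^2 + 3969 = 0. So γ is a root of x^4 - 582x^2 + 3969. This polynomial is irreducible over Q: it has no rational root (each ±√114 ± √177 is irrational), and any factorization into two quadratics over Q would force √(20178) ∈ Q (pairing opposite roots) or √114, √177 ∈ Q (other pairings), all impossible. Hence [Q(γ):Q] = 4 = [Q(√114, √177):Q], so Q(γ) = Q(√114, √177).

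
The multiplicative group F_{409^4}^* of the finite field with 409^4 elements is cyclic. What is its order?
|F_{409^4}^*| = 27982932960

F_{409^4} has 409^4 = 27982932961 elements; its multiplicative group consists of all nonzero elements, so |F_{409^4}^*| = 27982932961 - 1 = 27982932960. (It is cyclic since any finite subgroup of the multiplicative group of a field is cyclic.)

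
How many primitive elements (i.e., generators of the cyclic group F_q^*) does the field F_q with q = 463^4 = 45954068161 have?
There are φ(45954068160) = 7927234560 primitive elements

F_q^* is cyclic of order q - 1 = 45954068160. A cyclic group of order m has exactly φ(m) generators. Here m = 45954068160 = 2^6 · 3 · 5 · 7 · 11 · 13 · 17 · 29 · 97, so the number of primitive elements is φ(45954068160) = 7927234560.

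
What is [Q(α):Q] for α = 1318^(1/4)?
[Q(α):Q] = 4

α is a root of x^4 - 1318. By Eisenstein's criterion at the prime p = 2 (which divides the constant term 1318 but p^2 = 4 does not, since 1318 is squarefree), x^4 - 1318 is irreducible over Q. Hence [Q(α):Q] = 4.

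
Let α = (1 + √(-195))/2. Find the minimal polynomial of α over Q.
m_α(x) = x^2 - x + 49

From 2α - 1 = √(-195), squaring gives (2α - 1)^2 = -195, i.e. 4α^2 - 4α + 1 = -195, so α^2 - α + (1 + 195)/4 = 0. Since -195 ≡ 1 (mod 4), (1 + 195)/4 = 49 ∈ Z. The polynomial x^2 - x + 49 has discriminant 1 - 4·(49) = -195, which is not a perfect square in Q (d = -195 is squarefree and ≠ 1), so x^2 - x + 49 is irreducible over Q. It is the minimal polynomial of α.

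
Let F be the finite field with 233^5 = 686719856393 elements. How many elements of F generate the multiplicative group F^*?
There are φ(686719856392) = 320825736000 primitive elements

F_q^* is cyclic of order q - 1 = 686719856392. A cyclic group of order m has exactly φ(m) generators. Here m = 686719856392 = 2^3 · 29 · 31 · 95483851, so the number of primitive elements is φ(686719856392) = 320825736000.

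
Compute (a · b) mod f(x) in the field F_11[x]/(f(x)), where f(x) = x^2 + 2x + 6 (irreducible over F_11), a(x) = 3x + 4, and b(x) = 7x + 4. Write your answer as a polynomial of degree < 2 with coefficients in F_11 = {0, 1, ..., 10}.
a · b ≡ 9x (mod f(x))

Multiply in F_11[x]: a(x)·b(x) = (3x + 4)·(7x + 4) = 10x^2 + 7x + 5. This has degree ≥ 2, so divide by f(x) over F_11: 10x^2 + 7x + 5 = (10)·(x^2 + 2x + 6) + (9x). Hence a·b ≡ 9x (mod f). (F_11[x]/(f) is a field with 11^2 = 121 elements since f is irreducible of degree 2.)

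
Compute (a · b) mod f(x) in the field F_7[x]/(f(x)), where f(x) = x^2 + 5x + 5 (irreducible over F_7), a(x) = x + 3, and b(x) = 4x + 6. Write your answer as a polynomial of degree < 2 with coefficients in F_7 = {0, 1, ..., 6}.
a · b ≡ 5x + 5 (mod f(x))

Multiply in F_7[x]: a(x)·b(x) = (x + 3)·(4x + 6) = 4x^2 + 4x + 4. This has degree ≥ 2, so divide by f(x) over F_7: 4x^2 + 4x + 4 = (4)·(x^2 + 5x + 5) + (5x + 5). Hence a·b ≡ 5x + 5 (mod f). (F_7[x]/(f) is a field with 7^2 = 49 elements since f is irreducible of degree 2.)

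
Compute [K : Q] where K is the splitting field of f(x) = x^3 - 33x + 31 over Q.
[K : Q] = 6

By the rational root test, any rational root of the monic integer polynomial f(x) = x^3 - 33x + 31 must be an integer dividing the constant term 31, i.e. one of ±{1, 31}. Evaluating: f(1) = -1, f(-1) = 63, f(31) = 28799, f(-31) = -28737; none is 0, so f has no rational root and is therefore irreducible over Q (a cubic with no linear factor over a field is irreducible). For an irreducible cubic, the Galois group is A_3 or S_3 according as the discriminant disc(f) = -4a^3 - 27b^2 = -4·(-33)^3 - 27·(31)^2 = 117801 is or is not a square in Q. Here disc(f) = 117801 is not a perfect square in Q, so the Galois group of f over Q is not contained in A_3 and must be all of S_3. The splitting field has degree |S_3| = 6 over Q, so [K : Q] = 6.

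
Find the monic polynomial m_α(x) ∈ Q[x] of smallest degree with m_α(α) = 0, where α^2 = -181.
m_α(x) = x^2 + 181

α satisfies α^2 + 181 = 0, so x^2 + 181 annihilates α. Since d = -181 is squarefree and ≠ 1, it is not a perfect square in Q, so x^2 + 181 has no rational root and is therefore irreducible over Q (a degree-2 polynomial over a field is irreducible iff it has no root). Hence m_α(x) = x^2 + 181.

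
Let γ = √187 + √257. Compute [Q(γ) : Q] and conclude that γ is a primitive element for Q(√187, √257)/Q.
[Q(γ) : Q] = 4 (equivalently, Q(γ) = Q(√187, √257))

Obviously Q(γ) ⊆ Q(√187, √257), and [Q(√187, √257):Q] = 4 (since 187, 257 are distinct squarefree integers > 1 with 48059 not a perfect square). To show equality we compute the minimal polynomial of γ. From γ = √187 + √257: γ^2 = 187 + 2√(48059) + 257 = 444 + 2√(48059), so γ^2 - 444 = 2√(48059); squaring, (γ^2 - 444)^2 = 4·48059, i.e. γ^4 - 888γ^2 + 197136 - 192236 = 0, i.e. γ^4 - 888γ^2 + 4900 = 0. So γ is a root of x^4 - 888x^2 + 4900. This polynomial is irreducible over Q: it has no rational root (each ±√187 ± √257 is irrational), and any factorization into two quadratics over Q would force √(48059) ∈ Q (pairing opposite roots) or √187, √257 ∈ Q (other pairings), all impossible. Hence [Q(γ):Q] = 4 = [Q(√187, √257):Q], so Q(γ) = Q(√187, √257).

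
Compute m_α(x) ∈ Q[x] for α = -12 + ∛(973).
m_α(x) = x^3 + 36x^2 + 432x + 755

Set β = α + 12 = ∛(973), so β^3 = 973. Then (α + 12)^3 - 973 = 0, i.e. α is a root of g(x) = (x + 12)^3 - 973 = x^3 + 36x^2 + 432x + 755. Since g(x) = h(x + 12) where h(x) = x^3 - 973, and h is irreducible over Q (because 973 is not a perfect cube, so h has no rational root, and a monic cubic with no rational root is irreducible), g is also irreducible (irreducibility is preserved under the substitution x → x + 12). Hence m_α(x) = x^3 + 36x^2 + 432x + 755.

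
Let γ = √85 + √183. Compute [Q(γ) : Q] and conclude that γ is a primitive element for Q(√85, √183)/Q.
[Q(γ) : Q] = 4 (equivalently, Q(γ) = Q(√85, √183))

Obviously Q(γ) ⊆ Q(√85, √183), and [Q(√85, √183):Q] = 4 (since 85, 183 are distinct squarefree integers > 1 with 15555 not a perfect square). To show equality we compute the minimal polynomial of γ. From γ = √85 + √183: γ^2 = 85 + 2√(15555) + 183 = 268 + 2√(15555), so γ^2 - 268 = 2√(15555); squaring, (γ^2 - 268)^2 = 4·15555, i.e. γ^4 - 536γ^2 + 71824 - 62220 = 0, i.e. γ^4 - 536γ^2 + 9604 = 0. So γ is a root of x^4 - 536x^2 + 9604. This polynomial is irreducible over Q: it has no rational root (each ±√85 ± √183 is irrational), and any factorization into two quadratics over Q would force √(15555) ∈ Q (pairing opposite roots) or √85, √183 ∈ Q (other pairings), all impossible. Hence [Q(γ):Q] = 4 = [Q(√85, √183):Q], so Q(γ) = Q(√85, √183).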